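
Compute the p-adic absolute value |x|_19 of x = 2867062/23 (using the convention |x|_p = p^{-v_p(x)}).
|2867062/23|_19 = 1/130321

Step 1 — compute v_19(x) by factoring powers of 19 out of the numerator and denominator: v_19(2867062/23) = 4. Step 2 — apply |x|_p = p^{-v_p(x)} = 19^{-4} = 1/130321.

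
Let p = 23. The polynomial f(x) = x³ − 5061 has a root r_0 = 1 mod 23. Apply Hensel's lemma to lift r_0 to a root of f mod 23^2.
r_1 = 277 (mod 529)

Hensel: r_{i+1} = r_i − f(r_i)/f′(r_i) mod 23^{i+2}, where f′(x) = 3x². Iterate:
  r_0 = 1 (mod 23)
  r_1 = 277 (mod 529)
Final: r = 277 with f(r) ≡ 0 mod 23^2.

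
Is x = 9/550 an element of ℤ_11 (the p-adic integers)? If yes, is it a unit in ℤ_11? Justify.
x ∉ ℤ_11 (v_11(x) = -1 < 0)

ℤ_11 = {x ∈ ℚ_11 : v_11(x) ≥ 0} and ℤ_11^× = {x ∈ ℤ_11 : v_11(x) = 0}. Here v_11(9/550) = v_11(num) − v_11(den) = -1; compare against these criteria.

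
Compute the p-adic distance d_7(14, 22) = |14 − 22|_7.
d_7(14, 22) = 1

Step 1 — x − y = 14 − 22 = -8. Step 2 — v_7(-8) = 0 (factor: -8 = −(7^0 · 8); the sign does not affect v_p). Step 3 — |x − y|_7 = 7^{0} = 1.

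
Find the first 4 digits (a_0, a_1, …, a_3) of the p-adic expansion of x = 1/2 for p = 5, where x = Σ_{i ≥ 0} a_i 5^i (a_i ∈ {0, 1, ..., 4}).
(a_0, …, a_3) = (3, 2, 2, 2)

v_5(1/2) = 0 (numerator and denominator both coprime to 5), so x ∈ ℤ_5^×. Compute digits iteratively via a_i = x_i mod 5, x_{i+1} = (x_i − a_i)/5, with x_0 = x:
  x_0 = 1/2;  a_0 = 3;  x_1 = (x_0 − 3)/5 = -1/2
  x_1 = -1/2;  a_1 = 2;  x_2 = (x_1 − 2)/5 = -1/2
  x_2 = -1/2;  a_2 = 2;  x_3 = (x_2 − 2)/5 = -1/2
  x_3 = -1/2;  a_3 = 2;  x_4 = (x_3 − 2)/5 = -1/2
Digits: (3, 2, 2, 2).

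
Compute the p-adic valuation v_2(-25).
v_2(-25) = 0

v_2(n) is the largest exponent k such that 2^k divides n. Factor out: -25 = -2^0 · 25. (Sign doesn't affect v_p.) So v_2(-25) = 0.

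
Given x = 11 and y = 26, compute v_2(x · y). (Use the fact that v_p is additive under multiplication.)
v_2(286) = 1

v_p(x) = 0 (factor: 11 = 2^0 · 11); v_p(y) = 1 (factor: 26 = 2^1 · 13). Additivity: v_p(xy) = v_p(x) + v_p(y) = 0 + 1 = 1. (Direct check: xy = 286 = 2^1 · (143).)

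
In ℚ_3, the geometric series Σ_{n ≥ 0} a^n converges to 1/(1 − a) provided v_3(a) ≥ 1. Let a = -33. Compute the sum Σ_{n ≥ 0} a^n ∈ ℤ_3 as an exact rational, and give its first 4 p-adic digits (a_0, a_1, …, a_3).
Σ a^n = 1/(1 − a) = 1/34;  first 4 digits = (1, 1, 0, 1)

v_3(a) = 1 ≥ 1, so the series converges in ℤ_3 to 1/(1 − a) = 1/(1 − (-33)) = 1/34. Expand this rational in ℤ_3: compute digits iteratively via d_i = x_i mod 3, x_{i+1} = (x_i − d_i)/3. The first 4 digits are (1, 1, 0, 1).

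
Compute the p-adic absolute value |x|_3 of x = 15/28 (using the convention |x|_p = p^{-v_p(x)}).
|15/28|_3 = 1/3

Step 1 — compute v_3(x) by factoring powers of 3 out of the numerator and denominator: v_3(15/28) = 1. Step 2 — apply |x|_p = p^{-v_p(x)} = 3^{-1} = 1/3.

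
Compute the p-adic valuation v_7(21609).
v_7(21609) = 4

v_7(n) is the largest exponent k such that 7^k divides n. Factor out: 21609 = 7^4 · 9. (Sign doesn't affect v_p.) So v_7(21609) = 4.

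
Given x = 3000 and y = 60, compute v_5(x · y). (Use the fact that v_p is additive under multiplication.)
v_5(180000) = 4

v_p(x) = 3 (factor: 3000 = 5^3 · 24); v_p(y) = 1 (factor: 60 = 5^1 · 12). Additivity: v_p(xy) = v_p(x) + v_p(y) = 3 + 1 = 4. (Direct check: xy = 180000 = 5^4 · (288).)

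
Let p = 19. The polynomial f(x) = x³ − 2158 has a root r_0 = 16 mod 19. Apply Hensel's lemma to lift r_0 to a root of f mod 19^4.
r_3 = 17914 (mod 130321)

Hensel: r_{i+1} = r_i − f(r_i)/f′(r_i) mod 19^{i+2}, where f′(x) = 3x². Iterate:
  r_0 = 16 (mod 19)
  r_1 = 225 (mod 361)
  r_2 = 4196 (mod 6859)
  r_3 = 17914 (mod 130321)
Final: r = 17914 with f(r) ≡ 0 mod 19^4.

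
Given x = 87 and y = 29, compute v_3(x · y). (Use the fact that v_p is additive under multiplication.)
v_3(2523) = 1

v_p(x) = 1 (factor: 87 = 3^1 · 29); v_p(y) = 0 (factor: 29 = 3^0 · 29). Additivity: v_p(xy) = v_p(x) + v_p(y) = 1 + 0 = 1. (Direct check: xy = 2523 = 3^1 · (841).)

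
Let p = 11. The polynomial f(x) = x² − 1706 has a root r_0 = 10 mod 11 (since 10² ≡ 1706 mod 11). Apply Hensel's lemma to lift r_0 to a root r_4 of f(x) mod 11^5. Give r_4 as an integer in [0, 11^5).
r_4 = 33934 (mod 161051)

Hensel's recurrence: r_{i+1} = r_i − f(r_i)·(f′(r_i))^{-1} mod 11^{i+2}, with f′(x) = 2x. Iterate:
  r_0 = 10 (mod 11)
  r_1 = 54 (mod 121)
  r_2 = 659 (mod 1331)
  r_3 = 4652 (mod 14641)
  r_4 = 33934 (mod 161051)
Final: r_4 = 33934, and one checks f(r_4) ≡ 0 mod 11^5.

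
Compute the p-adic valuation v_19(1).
v_19(1) = 0

v_19(n) is the largest exponent k such that 19^k divides n. Factor out: 1 = 19^0 · 1. (Sign doesn't affect v_p.) So v_19(1) = 0.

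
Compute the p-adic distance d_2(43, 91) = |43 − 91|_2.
d_2(43, 91) = 1/16

Step 1 — x − y = 43 − 91 = -48. Step 2 — v_2(-48) = 4 (factor: -48 = −(2^4 · 3); the sign does not affect v_p). Step 3 — |x − y|_2 = 2^{-4} = 1/16.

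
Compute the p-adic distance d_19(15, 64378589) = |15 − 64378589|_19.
d_19(15, 64378589) = 1/2476099

Step 1 — x − y = 15 − 64378589 = -64378574. Step 2 — v_19(-64378574) = 5 (factor: -64378574 = −(19^5 · 26); the sign does not affect v_p). Step 3 — |x − y|_19 = 19^{-5} = 1/2476099.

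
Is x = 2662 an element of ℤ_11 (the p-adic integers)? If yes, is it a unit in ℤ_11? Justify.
x ∈ ℤ_11 but not a unit; v_11(x) = 3 > 0

ℤ_11 = {x ∈ ℚ_11 : v_11(x) ≥ 0} and ℤ_11^× = {x ∈ ℤ_11 : v_11(x) = 0}. Here v_11(2662) = v_11(num) − v_11(den) = 3; compare against these criteria.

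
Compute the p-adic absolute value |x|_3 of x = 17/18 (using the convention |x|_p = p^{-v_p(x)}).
|17/18|_3 = 9

Step 1 — compute v_3(x) by factoring powers of 3 out of the numerator and denominator: v_3(17/18) = -2. Step 2 — apply |x|_p = p^{-v_p(x)} = 3^{2} = 9.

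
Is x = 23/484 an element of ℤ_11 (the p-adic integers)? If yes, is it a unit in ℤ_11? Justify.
x ∉ ℤ_11 (v_11(x) = -2 < 0)

ℤ_11 = {x ∈ ℚ_11 : v_11(x) ≥ 0} and ℤ_11^× = {x ∈ ℤ_11 : v_11(x) = 0}. Here v_11(23/484) = v_11(num) − v_11(den) = -2; compare against these criteria.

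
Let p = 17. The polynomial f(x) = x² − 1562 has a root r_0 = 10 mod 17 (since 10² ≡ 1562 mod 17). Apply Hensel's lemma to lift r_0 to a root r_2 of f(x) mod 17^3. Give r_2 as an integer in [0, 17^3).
r_2 = 3002 (mod 4913)

Hensel's recurrence: r_{i+1} = r_i − f(r_i)·(f′(r_i))^{-1} mod 17^{i+2}, with f′(x) = 2x. Iterate:
  r_0 = 10 (mod 17)
  r_1 = 112 (mod 289)
  r_2 = 3002 (mod 4913)
Final: r_2 = 3002, and one checks f(r_2) ≡ 0 mod 17^3.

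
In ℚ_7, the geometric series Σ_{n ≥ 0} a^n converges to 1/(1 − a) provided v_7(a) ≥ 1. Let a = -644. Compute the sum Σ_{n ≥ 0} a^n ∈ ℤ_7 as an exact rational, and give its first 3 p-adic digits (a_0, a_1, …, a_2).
Σ a^n = 1/(1 − a) = 1/645;  first 3 digits = (1, 6, 1)

v_7(a) = 1 ≥ 1, so the series converges in ℤ_7 to 1/(1 − a) = 1/(1 − (-644)) = 1/645. Expand this rational in ℤ_7: compute digits iteratively via d_i = x_i mod 7, x_{i+1} = (x_i − d_i)/7. The first 3 digits are (1, 6, 1).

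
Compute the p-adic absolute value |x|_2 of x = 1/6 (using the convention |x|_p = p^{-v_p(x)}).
|1/6|_2 = 2

Step 1 — compute v_2(x) by factoring powers of 2 out of the numerator and denominator: v_2(1/6) = -1. Step 2 — apply |x|_p = p^{-v_p(x)} = 2^{1} = 2.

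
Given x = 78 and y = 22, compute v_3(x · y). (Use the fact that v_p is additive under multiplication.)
v_3(1716) = 1

v_p(x) = 1 (factor: 78 = 3^1 · 26); v_p(y) = 0 (factor: 22 = 3^0 · 22). Additivity: v_p(xy) = v_p(x) + v_p(y) = 1 + 0 = 1. (Direct check: xy = 1716 = 3^1 · (572).)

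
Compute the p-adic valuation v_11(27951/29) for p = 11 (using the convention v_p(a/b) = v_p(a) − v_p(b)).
v_11(27951/29) = 3

Factor powers of 11 from the numerator and denominator of the reduced fraction: 27951 = 11^3 · 21 and 29 = 11^0 · 29. Apply v_p(a/b) = v_p(a) − v_p(b): v_11(27951/29) = 3 − 0 = 3.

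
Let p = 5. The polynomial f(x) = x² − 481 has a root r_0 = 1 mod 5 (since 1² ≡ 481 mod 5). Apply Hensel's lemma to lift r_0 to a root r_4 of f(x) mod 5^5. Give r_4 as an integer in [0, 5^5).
r_4 = 2191 (mod 3125)

Hensel's recurrence: r_{i+1} = r_i − f(r_i)·(f′(r_i))^{-1} mod 5^{i+2}, with f′(x) = 2x. Iterate:
  r_0 = 1 (mod 5)
  r_1 = 16 (mod 25)
  r_2 = 66 (mod 125)
  r_3 = 316 (mod 625)
  r_4 = 2191 (mod 3125)
Final: r_4 = 2191, and one checks f(r_4) ≡ 0 mod 5^5.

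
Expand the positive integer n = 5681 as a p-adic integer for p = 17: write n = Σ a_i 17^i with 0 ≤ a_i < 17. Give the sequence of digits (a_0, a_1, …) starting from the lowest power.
(a_0, a_1, …) = (3, 11, 2, 1)

Repeated division by 17 gives the digits low-to-high: 5681 = 3 + 11·17^1 + 2·17^2 + 1·17^3. Digit sequence: (3, 11, 2, 1).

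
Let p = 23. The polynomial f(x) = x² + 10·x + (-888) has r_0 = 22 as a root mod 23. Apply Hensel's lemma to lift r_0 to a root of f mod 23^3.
r_2 = 7451 (mod 12167)

Hensel: r_{i+1} = r_i − f(r_i)·(f′(r_i))^{-1} mod 23^{i+2}, f′(x) = 2x + 10. Iterate:
  r_0 = 22 (mod 23)
  r_1 = 45 (mod 529)
  r_2 = 7451 (mod 12167)
Final: r = 7451 satisfies f(r) ≡ 0 mod 23^3.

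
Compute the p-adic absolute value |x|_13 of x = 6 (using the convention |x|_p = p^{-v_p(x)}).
|6|_13 = 1

Step 1 — compute v_13(x) by factoring powers of 13 out of the numerator and denominator: v_13(6) = 0. Step 2 — apply |x|_p = p^{-v_p(x)} = 13^{0} = 1.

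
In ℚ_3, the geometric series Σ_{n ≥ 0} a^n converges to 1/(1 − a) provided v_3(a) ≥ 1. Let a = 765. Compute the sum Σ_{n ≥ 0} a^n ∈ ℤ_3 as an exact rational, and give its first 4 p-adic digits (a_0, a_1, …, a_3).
Σ a^n = 1/(1 − a) = -1/764;  first 4 digits = (1, 0, 1, 1)

v_3(a) = 2 ≥ 1, so the series converges in ℤ_3 to 1/(1 − a) = 1/(1 − 765) = -1/764. Expand this rational in ℤ_3: compute digits iteratively via d_i = x_i mod 3, x_{i+1} = (x_i − d_i)/3. The first 4 digits are (1, 0, 1, 1).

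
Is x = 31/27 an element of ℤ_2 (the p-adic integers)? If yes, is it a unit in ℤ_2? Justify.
x ∈ ℤ_2^× (unit); v_2(x) = 0

ℤ_2 = {x ∈ ℚ_2 : v_2(x) ≥ 0} and ℤ_2^× = {x ∈ ℤ_2 : v_2(x) = 0}. Here v_2(31/27) = v_2(num) − v_2(den) = 0; compare against these criteria.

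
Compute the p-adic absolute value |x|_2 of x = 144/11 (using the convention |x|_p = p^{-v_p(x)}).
|144/11|_2 = 1/16

Step 1 — compute v_2(x) by factoring powers of 2 out of the numerator and denominator: v_2(144/11) = 4. Step 2 — apply |x|_p = p^{-v_p(x)} = 2^{-4} = 1/16.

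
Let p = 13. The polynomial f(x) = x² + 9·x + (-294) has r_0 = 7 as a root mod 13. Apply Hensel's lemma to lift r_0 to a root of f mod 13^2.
r_1 = 59 (mod 169)

Hensel: r_{i+1} = r_i − f(r_i)·(f′(r_i))^{-1} mod 13^{i+2}, f′(x) = 2x + 9. Iterate:
  r_0 = 7 (mod 13)
  r_1 = 59 (mod 169)
Final: r = 59 satisfies f(r) ≡ 0 mod 13^2.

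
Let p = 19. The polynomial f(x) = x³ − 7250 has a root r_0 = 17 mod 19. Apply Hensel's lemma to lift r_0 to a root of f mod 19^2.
r_1 = 302 (mod 361)

Hensel: r_{i+1} = r_i − f(r_i)/f′(r_i) mod 19^{i+2}, where f′(x) = 3x². Iterate:
  r_0 = 17 (mod 19)
  r_1 = 302 (mod 361)
Final: r = 302 with f(r) ≡ 0 mod 19^2.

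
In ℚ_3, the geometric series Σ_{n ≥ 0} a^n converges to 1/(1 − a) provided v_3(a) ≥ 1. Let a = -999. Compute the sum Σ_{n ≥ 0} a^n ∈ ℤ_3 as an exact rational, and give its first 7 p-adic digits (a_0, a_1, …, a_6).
Σ a^n = 1/(1 − a) = 1/1000;  first 7 digits = (1, 0, 0, 2, 2, 1, 2)

v_3(a) = 3 ≥ 1, so the series converges in ℤ_3 to 1/(1 − a) = 1/(1 − (-999)) = 1/1000. Expand this rational in ℤ_3: compute digits iteratively via d_i = x_i mod 3, x_{i+1} = (x_i − d_i)/3. The first 7 digits are (1, 0, 0, 2, 2, 1, 2).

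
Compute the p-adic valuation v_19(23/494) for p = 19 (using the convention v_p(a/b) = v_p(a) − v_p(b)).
v_19(23/494) = -1

Factor powers of 19 from the numerator and denominator of the reduced fraction: 23 = 19^0 · 23 and 494 = 19^1 · 26. Apply v_p(a/b) = v_p(a) − v_p(b): v_19(23/494) = 0 − 1 = -1.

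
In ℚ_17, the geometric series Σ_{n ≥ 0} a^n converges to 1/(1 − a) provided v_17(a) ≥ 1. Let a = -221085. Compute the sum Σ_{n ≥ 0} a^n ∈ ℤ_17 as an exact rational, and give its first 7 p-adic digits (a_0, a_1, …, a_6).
Σ a^n = 1/(1 − a) = 1/221086;  first 7 digits = (1, 0, 0, 6, 14, 16, 1)

v_17(a) = 3 ≥ 1, so the series converges in ℤ_17 to 1/(1 − a) = 1/(1 − (-221085)) = 1/221086. Expand this rational in ℤ_17: compute digits iteratively via d_i = x_i mod 17, x_{i+1} = (x_i − d_i)/17. The first 7 digits are (1, 0, 0, 6, 14, 16, 1).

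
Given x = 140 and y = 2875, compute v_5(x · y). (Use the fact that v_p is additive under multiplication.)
v_5(402500) = 4

v_p(x) = 1 (factor: 140 = 5^1 · 28); v_p(y) = 3 (factor: 2875 = 5^3 · 23). Additivity: v_p(xy) = v_p(x) + v_p(y) = 1 + 3 = 4. (Direct check: xy = 402500 = 5^4 · (644).)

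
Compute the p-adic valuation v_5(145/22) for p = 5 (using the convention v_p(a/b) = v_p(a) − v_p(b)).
v_5(145/22) = 1

Factor powers of 5 from the numerator and denominator of the reduced fraction: 145 = 5^1 · 29 and 22 = 5^0 · 22. Apply v_p(a/b) = v_p(a) − v_p(b): v_5(145/22) = 1 − 0 = 1.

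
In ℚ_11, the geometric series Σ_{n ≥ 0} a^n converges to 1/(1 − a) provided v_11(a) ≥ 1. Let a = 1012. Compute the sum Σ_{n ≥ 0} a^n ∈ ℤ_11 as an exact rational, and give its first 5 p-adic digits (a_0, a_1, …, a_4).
Σ a^n = 1/(1 − a) = -1/1011;  first 5 digits = (1, 4, 2, 9, 0)

v_11(a) = 1 ≥ 1, so the series converges in ℤ_11 to 1/(1 − a) = 1/(1 − 1012) = -1/1011. Expand this rational in ℤ_11: compute digits iteratively via d_i = x_i mod 11, x_{i+1} = (x_i − d_i)/11. The first 5 digits are (1, 4, 2, 9, 0).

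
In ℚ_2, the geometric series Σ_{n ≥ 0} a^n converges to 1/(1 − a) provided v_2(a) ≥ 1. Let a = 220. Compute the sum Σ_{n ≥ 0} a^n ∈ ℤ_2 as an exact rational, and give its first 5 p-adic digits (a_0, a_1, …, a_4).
Σ a^n = 1/(1 − a) = -1/219;  first 5 digits = (1, 0, 1, 1, 0)

v_2(a) = 2 ≥ 1, so the series converges in ℤ_2 to 1/(1 − a) = 1/(1 − 220) = -1/219. Expand this rational in ℤ_2: compute digits iteratively via d_i = x_i mod 2, x_{i+1} = (x_i − d_i)/2. The first 5 digits are (1, 0, 1, 1, 0).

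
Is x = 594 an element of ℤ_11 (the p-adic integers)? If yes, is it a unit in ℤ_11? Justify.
x ∈ ℤ_11 but not a unit; v_11(x) = 1 > 0

ℤ_11 = {x ∈ ℚ_11 : v_11(x) ≥ 0} and ℤ_11^× = {x ∈ ℤ_11 : v_11(x) = 0}. Here v_11(594) = v_11(num) − v_11(den) = 1; compare against these criteria.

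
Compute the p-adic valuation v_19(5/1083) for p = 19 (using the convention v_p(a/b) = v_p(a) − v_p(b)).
v_19(5/1083) = -2

Factor powers of 19 from the numerator and denominator of the reduced fraction: 5 = 19^0 · 5 and 1083 = 19^2 · 3. Apply v_p(a/b) = v_p(a) − v_p(b): v_19(5/1083) = 0 − 2 = -2.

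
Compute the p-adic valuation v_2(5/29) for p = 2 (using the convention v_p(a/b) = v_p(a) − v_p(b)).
v_2(5/29) = 0

Factor powers of 2 from the numerator and denominator of the reduced fraction: 5 = 2^0 · 5 and 29 = 2^0 · 29. Apply v_p(a/b) = v_p(a) − v_p(b): v_2(5/29) = 0 − 0 = 0.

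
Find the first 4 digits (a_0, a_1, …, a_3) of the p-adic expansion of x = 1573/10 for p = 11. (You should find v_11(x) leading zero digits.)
(a_0, …, a_3) = (0, 0, 9, 7)

v_11(1573/10) = 2, so a_0 = ... = a_1 = 0. Factor out: x = 11^2 · u with u = 13/10 a unit in ℤ_11. Expand u iteratively via a_{v+i} = u_i mod 11, u_{i+1} = (u_i − a_{v+i})/11:
  u_0 = 13/10;  a_2 = 9;  u_1 = (u_0 − 9)/11 = -7/10
  u_1 = -7/10;  a_3 = 7;  u_2 = (u_1 − 7)/11 = -7/10
Digits: (0, 0, 9, 7).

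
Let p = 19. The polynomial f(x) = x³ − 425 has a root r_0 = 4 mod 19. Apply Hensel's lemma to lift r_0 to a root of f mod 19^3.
r_2 = 726 (mod 6859)

Hensel: r_{i+1} = r_i − f(r_i)/f′(r_i) mod 19^{i+2}, where f′(x) = 3x². Iterate:
  r_0 = 4 (mod 19)
  r_1 = 4 (mod 361)
  r_2 = 726 (mod 6859)
Final: r = 726 with f(r) ≡ 0 mod 19^3.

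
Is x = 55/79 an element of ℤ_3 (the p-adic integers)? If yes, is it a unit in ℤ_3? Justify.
x ∈ ℤ_3^× (unit); v_3(x) = 0

ℤ_3 = {x ∈ ℚ_3 : v_3(x) ≥ 0} and ℤ_3^× = {x ∈ ℤ_3 : v_3(x) = 0}. Here v_3(55/79) = v_3(num) − v_3(den) = 0; compare against these criteria.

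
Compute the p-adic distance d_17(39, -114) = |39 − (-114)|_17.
d_17(39, -114) = 1/17

Step 1 — x − y = 39 − (-114) = 153. Step 2 — v_17(153) = 1 (factor: 153 = (17^1 · 9); the sign does not affect v_p). Step 3 — |x − y|_17 = 17^{-1} = 1/17.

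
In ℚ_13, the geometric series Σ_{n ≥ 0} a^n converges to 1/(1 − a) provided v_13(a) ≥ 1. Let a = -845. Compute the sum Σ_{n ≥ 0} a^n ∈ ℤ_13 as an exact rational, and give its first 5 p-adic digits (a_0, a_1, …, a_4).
Σ a^n = 1/(1 − a) = 1/846;  first 5 digits = (1, 0, 8, 12, 11)

v_13(a) = 2 ≥ 1, so the series converges in ℤ_13 to 1/(1 − a) = 1/(1 − (-845)) = 1/846. Expand this rational in ℤ_13: compute digits iteratively via d_i = x_i mod 13, x_{i+1} = (x_i − d_i)/13. The first 5 digits are (1, 0, 8, 12, 11).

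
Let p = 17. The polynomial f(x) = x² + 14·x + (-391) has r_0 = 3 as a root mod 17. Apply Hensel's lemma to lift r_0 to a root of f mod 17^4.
r_3 = 57242 (mod 83521)

Hensel: r_{i+1} = r_i − f(r_i)·(f′(r_i))^{-1} mod 17^{i+2}, f′(x) = 2x + 14. Iterate:
  r_0 = 3 (mod 17)
  r_1 = 20 (mod 289)
  r_2 = 3199 (mod 4913)
  r_3 = 57242 (mod 83521)
Final: r = 57242 satisfies f(r) ≡ 0 mod 17^4.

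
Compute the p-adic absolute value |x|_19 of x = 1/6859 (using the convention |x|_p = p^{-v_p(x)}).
|1/6859|_19 = 6859

Step 1 — compute v_19(x) by factoring powers of 19 out of the numerator and denominator: v_19(1/6859) = -3. Step 2 — apply |x|_p = p^{-v_p(x)} = 19^{3} = 6859.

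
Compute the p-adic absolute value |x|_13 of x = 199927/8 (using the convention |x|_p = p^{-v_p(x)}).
|199927/8|_13 = 1/28561

Step 1 — compute v_13(x) by factoring powers of 13 out of the numerator and denominator: v_13(199927/8) = 4. Step 2 — apply |x|_p = p^{-v_p(x)} = 13^{-4} = 1/28561.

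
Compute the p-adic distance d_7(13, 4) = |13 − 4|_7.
d_7(13, 4) = 1

Step 1 — x − y = 13 − 4 = 9. Step 2 — v_7(9) = 0 (factor: 9 = (7^0 · 9); the sign does not affect v_p). Step 3 — |x − y|_7 = 7^{0} = 1.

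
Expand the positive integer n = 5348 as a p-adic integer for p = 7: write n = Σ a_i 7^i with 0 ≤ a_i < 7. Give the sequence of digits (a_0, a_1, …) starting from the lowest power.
(a_0, a_1, …) = (0, 1, 4, 1, 2)

Repeated division by 7 gives the digits low-to-high: 5348 = 1·7^1 + 4·7^2 + 1·7^3 + 2·7^4. Digit sequence: (0, 1, 4, 1, 2).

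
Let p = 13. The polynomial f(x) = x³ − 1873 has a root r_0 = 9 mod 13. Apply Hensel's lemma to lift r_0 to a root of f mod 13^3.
r_2 = 1413 (mod 2197)

Hensel: r_{i+1} = r_i − f(r_i)/f′(r_i) mod 13^{i+2}, where f′(x) = 3x². Iterate:
  r_0 = 9 (mod 13)
  r_1 = 61 (mod 169)
  r_2 = 1413 (mod 2197)
Final: r = 1413 with f(r) ≡ 0 mod 13^3.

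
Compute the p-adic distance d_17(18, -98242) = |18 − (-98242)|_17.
d_17(18, -98242) = 1/4913

Step 1 — x − y = 18 − (-98242) = 98260. Step 2 — v_17(98260) = 3 (factor: 98260 = (17^3 · 20); the sign does not affect v_p). Step 3 — |x − y|_17 = 17^{-3} = 1/4913.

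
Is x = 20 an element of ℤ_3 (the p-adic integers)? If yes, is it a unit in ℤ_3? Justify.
x ∈ ℤ_3^× (unit); v_3(x) = 0

ℤ_3 = {x ∈ ℚ_3 : v_3(x) ≥ 0} and ℤ_3^× = {x ∈ ℤ_3 : v_3(x) = 0}. Here v_3(20) = v_3(num) − v_3(den) = 0; compare against these criteria.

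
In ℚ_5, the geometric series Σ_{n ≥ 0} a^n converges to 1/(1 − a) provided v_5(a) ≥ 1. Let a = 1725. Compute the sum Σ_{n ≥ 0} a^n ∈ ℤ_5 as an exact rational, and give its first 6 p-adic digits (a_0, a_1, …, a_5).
Σ a^n = 1/(1 − a) = -1/1724;  first 6 digits = (1, 0, 4, 3, 3, 2)

v_5(a) = 2 ≥ 1, so the series converges in ℤ_5 to 1/(1 − a) = 1/(1 − 1725) = -1/1724. Expand this rational in ℤ_5: compute digits iteratively via d_i = x_i mod 5, x_{i+1} = (x_i − d_i)/5. The first 6 digits are (1, 0, 4, 3, 3, 2).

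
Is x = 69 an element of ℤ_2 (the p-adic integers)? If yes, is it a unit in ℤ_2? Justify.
x ∈ ℤ_2^× (unit); v_2(x) = 0

ℤ_2 = {x ∈ ℚ_2 : v_2(x) ≥ 0} and ℤ_2^× = {x ∈ ℤ_2 : v_2(x) = 0}. Here v_2(69) = v_2(num) − v_2(den) = 0; compare against these criteria.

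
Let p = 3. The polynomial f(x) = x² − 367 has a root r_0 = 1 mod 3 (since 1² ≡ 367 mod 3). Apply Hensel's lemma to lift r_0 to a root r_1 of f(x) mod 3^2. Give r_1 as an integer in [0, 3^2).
r_1 = 4 (mod 9)

Hensel's recurrence: r_{i+1} = r_i − f(r_i)·(f′(r_i))^{-1} mod 3^{i+2}, with f′(x) = 2x. Iterate:
  r_0 = 1 (mod 3)
  r_1 = 4 (mod 9)
Final: r_1 = 4, and one checks f(r_1) ≡ 0 mod 3^2.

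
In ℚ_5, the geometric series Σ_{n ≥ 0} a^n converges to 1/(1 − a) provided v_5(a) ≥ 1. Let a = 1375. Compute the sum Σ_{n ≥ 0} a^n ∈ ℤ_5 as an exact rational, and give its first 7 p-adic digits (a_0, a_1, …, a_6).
Σ a^n = 1/(1 − a) = -1/1374;  first 7 digits = (1, 0, 0, 1, 2, 0, 1)

v_5(a) = 3 ≥ 1, so the series converges in ℤ_5 to 1/(1 − a) = 1/(1 − 1375) = -1/1374. Expand this rational in ℤ_5: compute digits iteratively via d_i = x_i mod 5, x_{i+1} = (x_i − d_i)/5. The first 7 digits are (1, 0, 0, 1, 2, 0, 1).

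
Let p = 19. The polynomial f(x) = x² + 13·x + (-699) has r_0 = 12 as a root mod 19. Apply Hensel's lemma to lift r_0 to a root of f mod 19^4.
r_3 = 13331 (mod 130321)

Hensel: r_{i+1} = r_i − f(r_i)·(f′(r_i))^{-1} mod 19^{i+2}, f′(x) = 2x + 13. Iterate:
  r_0 = 12 (mod 19)
  r_1 = 335 (mod 361)
  r_2 = 6472 (mod 6859)
  r_3 = 13331 (mod 130321)
Final: r = 13331 satisfies f(r) ≡ 0 mod 19^4.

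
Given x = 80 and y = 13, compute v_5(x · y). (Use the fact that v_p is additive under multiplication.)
v_5(1040) = 1

v_p(x) = 1 (factor: 80 = 5^1 · 16); v_p(y) = 0 (factor: 13 = 5^0 · 13). Additivity: v_p(xy) = v_p(x) + v_p(y) = 1 + 0 = 1. (Direct check: xy = 1040 = 5^1 · (208).)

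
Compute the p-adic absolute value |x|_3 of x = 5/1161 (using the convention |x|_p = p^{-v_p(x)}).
|5/1161|_3 = 27

Step 1 — compute v_3(x) by factoring powers of 3 out of the numerator and denominator: v_3(5/1161) = -3. Step 2 — apply |x|_p = p^{-v_p(x)} = 3^{3} = 27.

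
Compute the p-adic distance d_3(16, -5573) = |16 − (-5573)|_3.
d_3(16, -5573) = 1/243

Step 1 — x − y = 16 − (-5573) = 5589. Step 2 — v_3(5589) = 5 (factor: 5589 = (3^5 · 23); the sign does not affect v_p). Step 3 — |x − y|_3 = 3^{-5} = 1/243.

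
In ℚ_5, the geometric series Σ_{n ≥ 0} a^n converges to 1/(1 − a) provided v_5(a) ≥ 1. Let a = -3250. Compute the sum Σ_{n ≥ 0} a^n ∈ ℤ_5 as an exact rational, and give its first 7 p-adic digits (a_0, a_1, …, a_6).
Σ a^n = 1/(1 − a) = 1/3251;  first 7 digits = (1, 0, 0, 4, 4, 3, 0)

v_5(a) = 3 ≥ 1, so the series converges in ℤ_5 to 1/(1 − a) = 1/(1 − (-3250)) = 1/3251. Expand this rational in ℤ_5: compute digits iteratively via d_i = x_i mod 5, x_{i+1} = (x_i − d_i)/5. The first 7 digits are (1, 0, 0, 4, 4, 3, 0).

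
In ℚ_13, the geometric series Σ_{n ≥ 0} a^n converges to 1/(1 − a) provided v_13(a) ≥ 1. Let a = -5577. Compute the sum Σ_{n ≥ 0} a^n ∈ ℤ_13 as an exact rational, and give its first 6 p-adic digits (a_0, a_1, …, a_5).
Σ a^n = 1/(1 − a) = 1/5578;  first 6 digits = (1, 0, 6, 10, 9, 5)

v_13(a) = 2 ≥ 1, so the series converges in ℤ_13 to 1/(1 − a) = 1/(1 − (-5577)) = 1/5578. Expand this rational in ℤ_13: compute digits iteratively via d_i = x_i mod 13, x_{i+1} = (x_i − d_i)/13. The first 6 digits are (1, 0, 6, 10, 9, 5).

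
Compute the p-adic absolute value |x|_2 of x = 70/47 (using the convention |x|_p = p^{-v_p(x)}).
|70/47|_2 = 1/2

Step 1 — compute v_2(x) by factoring powers of 2 out of the numerator and denominator: v_2(70/47) = 1. Step 2 — apply |x|_p = p^{-v_p(x)} = 2^{-1} = 1/2.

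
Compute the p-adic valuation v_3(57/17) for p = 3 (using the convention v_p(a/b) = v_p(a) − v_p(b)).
v_3(57/17) = 1

Factor powers of 3 from the numerator and denominator of the reduced fraction: 57 = 3^1 · 19 and 17 = 3^0 · 17. Apply v_p(a/b) = v_p(a) − v_p(b): v_3(57/17) = 1 − 0 = 1.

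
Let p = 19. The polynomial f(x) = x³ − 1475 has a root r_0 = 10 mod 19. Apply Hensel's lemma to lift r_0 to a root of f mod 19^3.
r_2 = 1245 (mod 6859)

Hensel: r_{i+1} = r_i − f(r_i)/f′(r_i) mod 19^{i+2}, where f′(x) = 3x². Iterate:
  r_0 = 10 (mod 19)
  r_1 = 162 (mod 361)
  r_2 = 1245 (mod 6859)
Final: r = 1245 with f(r) ≡ 0 mod 19^3.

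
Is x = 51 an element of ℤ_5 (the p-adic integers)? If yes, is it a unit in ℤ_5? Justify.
x ∈ ℤ_5^× (unit); v_5(x) = 0

ℤ_5 = {x ∈ ℚ_5 : v_5(x) ≥ 0} and ℤ_5^× = {x ∈ ℤ_5 : v_5(x) = 0}. Here v_5(51) = v_5(num) − v_5(den) = 0; compare against these criteria.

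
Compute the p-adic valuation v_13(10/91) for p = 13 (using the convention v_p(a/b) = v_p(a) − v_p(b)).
v_13(10/91) = -1

Factor powers of 13 from the numerator and denominator of the reduced fraction: 10 = 13^0 · 10 and 91 = 13^1 · 7. Apply v_p(a/b) = v_p(a) − v_p(b): v_13(10/91) = 0 − 1 = -1.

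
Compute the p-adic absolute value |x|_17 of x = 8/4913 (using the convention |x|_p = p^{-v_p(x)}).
|8/4913|_17 = 4913

Step 1 — compute v_17(x) by factoring powers of 17 out of the numerator and denominator: v_17(8/4913) = -3. Step 2 — apply |x|_p = p^{-v_p(x)} = 17^{3} = 4913.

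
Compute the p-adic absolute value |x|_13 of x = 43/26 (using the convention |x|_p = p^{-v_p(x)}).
|43/26|_13 = 13

Step 1 — compute v_13(x) by factoring powers of 13 out of the numerator and denominator: v_13(43/26) = -1. Step 2 — apply |x|_p = p^{-v_p(x)} = 13^{1} = 13.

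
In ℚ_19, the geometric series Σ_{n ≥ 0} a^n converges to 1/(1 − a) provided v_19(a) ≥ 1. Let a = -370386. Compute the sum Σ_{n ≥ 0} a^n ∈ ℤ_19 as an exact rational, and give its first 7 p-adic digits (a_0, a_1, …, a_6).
Σ a^n = 1/(1 − a) = 1/370387;  first 7 digits = (1, 0, 0, 3, 16, 18, 8)

v_19(a) = 3 ≥ 1, so the series converges in ℤ_19 to 1/(1 − a) = 1/(1 − (-370386)) = 1/370387. Expand this rational in ℤ_19: compute digits iteratively via d_i = x_i mod 19, x_{i+1} = (x_i − d_i)/19. The first 7 digits are (1, 0, 0, 3, 16, 18, 8).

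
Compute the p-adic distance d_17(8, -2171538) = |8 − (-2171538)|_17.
d_17(8, -2171538) = 1/83521

Step 1 — x − y = 8 − (-2171538) = 2171546. Step 2 — v_17(2171546) = 4 (factor: 2171546 = (17^4 · 26); the sign does not affect v_p). Step 3 — |x − y|_17 = 17^{-4} = 1/83521.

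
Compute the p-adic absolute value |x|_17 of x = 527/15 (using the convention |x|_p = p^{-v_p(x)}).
|527/15|_17 = 1/17

Step 1 — compute v_17(x) by factoring powers of 17 out of the numerator and denominator: v_17(527/15) = 1. Step 2 — apply |x|_p = p^{-v_p(x)} = 17^{-1} = 1/17.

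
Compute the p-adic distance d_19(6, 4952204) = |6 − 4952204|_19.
d_19(6, 4952204) = 1/2476099

Step 1 — x − y = 6 − 4952204 = -4952198. Step 2 — v_19(-4952198) = 5 (factor: -4952198 = −(19^5 · 2); the sign does not affect v_p). Step 3 — |x − y|_19 = 19^{-5} = 1/2476099.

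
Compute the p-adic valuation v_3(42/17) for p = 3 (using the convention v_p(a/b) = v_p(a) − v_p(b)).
v_3(42/17) = 1

Factor powers of 3 from the numerator and denominator of the reduced fraction: 42 = 3^1 · 14 and 17 = 3^0 · 17. Apply v_p(a/b) = v_p(a) − v_p(b): v_3(42/17) = 1 − 0 = 1.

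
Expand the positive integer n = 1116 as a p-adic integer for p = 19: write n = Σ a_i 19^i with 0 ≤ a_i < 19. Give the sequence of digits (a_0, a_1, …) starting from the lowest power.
(a_0, a_1, …) = (14, 1, 3)

Repeated division by 19 gives the digits low-to-high: 1116 = 14 + 1·19^1 + 3·19^2. Digit sequence: (14, 1, 3).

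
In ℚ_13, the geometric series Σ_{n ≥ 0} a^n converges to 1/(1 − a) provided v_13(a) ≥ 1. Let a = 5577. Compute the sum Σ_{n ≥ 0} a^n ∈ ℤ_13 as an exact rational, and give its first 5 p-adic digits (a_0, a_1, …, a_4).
Σ a^n = 1/(1 − a) = -1/5576;  first 5 digits = (1, 0, 7, 2, 10)

v_13(a) = 2 ≥ 1, so the series converges in ℤ_13 to 1/(1 − a) = 1/(1 − 5577) = -1/5576. Expand this rational in ℤ_13: compute digits iteratively via d_i = x_i mod 13, x_{i+1} = (x_i − d_i)/13. The first 5 digits are (1, 0, 7, 2, 10).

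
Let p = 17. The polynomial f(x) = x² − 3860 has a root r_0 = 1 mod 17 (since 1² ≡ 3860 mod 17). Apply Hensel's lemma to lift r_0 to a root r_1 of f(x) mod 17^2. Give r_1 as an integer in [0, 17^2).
r_1 = 52 (mod 289)

Hensel's recurrence: r_{i+1} = r_i − f(r_i)·(f′(r_i))^{-1} mod 17^{i+2}, with f′(x) = 2x. Iterate:
  r_0 = 1 (mod 17)
  r_1 = 52 (mod 289)
Final: r_1 = 52, and one checks f(r_1) ≡ 0 mod 17^2.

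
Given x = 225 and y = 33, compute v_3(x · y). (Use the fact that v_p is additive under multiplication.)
v_3(7425) = 3

v_p(x) = 2 (factor: 225 = 3^2 · 25); v_p(y) = 1 (factor: 33 = 3^1 · 11). Additivity: v_p(xy) = v_p(x) + v_p(y) = 2 + 1 = 3. (Direct check: xy = 7425 = 3^3 · (275).)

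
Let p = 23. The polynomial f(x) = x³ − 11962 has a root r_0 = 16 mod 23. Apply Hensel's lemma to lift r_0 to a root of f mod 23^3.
r_2 = 6180 (mod 12167)

Hensel: r_{i+1} = r_i − f(r_i)/f′(r_i) mod 23^{i+2}, where f′(x) = 3x². Iterate:
  r_0 = 16 (mod 23)
  r_1 = 361 (mod 529)
  r_2 = 6180 (mod 12167)
Final: r = 6180 with f(r) ≡ 0 mod 23^3.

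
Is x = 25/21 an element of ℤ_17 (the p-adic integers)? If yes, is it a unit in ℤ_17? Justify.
x ∈ ℤ_17^× (unit); v_17(x) = 0

ℤ_17 = {x ∈ ℚ_17 : v_17(x) ≥ 0} and ℤ_17^× = {x ∈ ℤ_17 : v_17(x) = 0}. Here v_17(25/21) = v_17(num) − v_17(den) = 0; compare against these criteria.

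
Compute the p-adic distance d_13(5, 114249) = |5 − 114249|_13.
d_13(5, 114249) = 1/28561

Step 1 — x − y = 5 − 114249 = -114244. Step 2 — v_13(-114244) = 4 (factor: -114244 = −(13^4 · 4); the sign does not affect v_p). Step 3 — |x − y|_13 = 13^{-4} = 1/28561.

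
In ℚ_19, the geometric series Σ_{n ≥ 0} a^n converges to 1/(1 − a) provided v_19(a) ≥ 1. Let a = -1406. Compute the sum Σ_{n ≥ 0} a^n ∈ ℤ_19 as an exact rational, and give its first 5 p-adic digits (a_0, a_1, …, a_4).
Σ a^n = 1/(1 − a) = 1/1407;  first 5 digits = (1, 2, 0, 11, 2)

v_19(a) = 1 ≥ 1, so the series converges in ℤ_19 to 1/(1 − a) = 1/(1 − (-1406)) = 1/1407. Expand this rational in ℤ_19: compute digits iteratively via d_i = x_i mod 19, x_{i+1} = (x_i − d_i)/19. The first 5 digits are (1, 2, 0, 11, 2).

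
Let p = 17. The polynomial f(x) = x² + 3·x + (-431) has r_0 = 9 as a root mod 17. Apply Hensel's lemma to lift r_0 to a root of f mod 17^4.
r_3 = 80793 (mod 83521)

Hensel: r_{i+1} = r_i − f(r_i)·(f′(r_i))^{-1} mod 17^{i+2}, f′(x) = 2x + 3. Iterate:
  r_0 = 9 (mod 17)
  r_1 = 162 (mod 289)
  r_2 = 2185 (mod 4913)
  r_3 = 80793 (mod 83521)
Final: r = 80793 satisfies f(r) ≡ 0 mod 17^4.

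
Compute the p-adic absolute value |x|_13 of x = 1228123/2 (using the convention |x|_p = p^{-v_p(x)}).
|1228123/2|_13 = 1/28561

Step 1 — compute v_13(x) by factoring powers of 13 out of the numerator and denominator: v_13(1228123/2) = 4. Step 2 — apply |x|_p = p^{-v_p(x)} = 13^{-4} = 1/28561.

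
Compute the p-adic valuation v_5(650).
v_5(650) = 2

v_5(n) is the largest exponent k such that 5^k divides n. Factor out: 650 = 5^2 · 26. (Sign doesn't affect v_p.) So v_5(650) = 2.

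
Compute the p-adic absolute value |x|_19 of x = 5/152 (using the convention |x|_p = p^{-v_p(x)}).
|5/152|_19 = 19

Step 1 — compute v_19(x) by factoring powers of 19 out of the numerator and denominator: v_19(5/152) = -1. Step 2 — apply |x|_p = p^{-v_p(x)} = 19^{1} = 19.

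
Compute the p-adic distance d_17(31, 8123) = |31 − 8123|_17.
d_17(31, 8123) = 1/289

Step 1 — x − y = 31 − 8123 = -8092. Step 2 — v_17(-8092) = 2 (factor: -8092 = −(17^2 · 28); the sign does not affect v_p). Step 3 — |x − y|_17 = 17^{-2} = 1/289.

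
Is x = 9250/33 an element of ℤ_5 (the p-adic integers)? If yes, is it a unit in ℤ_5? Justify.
x ∈ ℤ_5 but not a unit; v_5(x) = 3 > 0

ℤ_5 = {x ∈ ℚ_5 : v_5(x) ≥ 0} and ℤ_5^× = {x ∈ ℤ_5 : v_5(x) = 0}. Here v_5(9250/33) = v_5(num) − v_5(den) = 3; compare against these criteria.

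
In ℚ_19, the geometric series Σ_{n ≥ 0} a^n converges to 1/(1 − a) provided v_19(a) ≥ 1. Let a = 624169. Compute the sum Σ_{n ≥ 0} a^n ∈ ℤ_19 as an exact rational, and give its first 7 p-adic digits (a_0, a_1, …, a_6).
Σ a^n = 1/(1 − a) = -1/624168;  first 7 digits = (1, 0, 0, 15, 4, 0, 16)

v_19(a) = 3 ≥ 1, so the series converges in ℤ_19 to 1/(1 − a) = 1/(1 − 624169) = -1/624168. Expand this rational in ℤ_19: compute digits iteratively via d_i = x_i mod 19, x_{i+1} = (x_i − d_i)/19. The first 7 digits are (1, 0, 0, 15, 4, 0, 16).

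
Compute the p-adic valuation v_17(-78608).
v_17(-78608) = 3

v_17(n) is the largest exponent k such that 17^k divides n. Factor out: -78608 = -17^3 · 16. (Sign doesn't affect v_p.) So v_17(-78608) = 3.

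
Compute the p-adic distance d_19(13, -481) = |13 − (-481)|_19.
d_19(13, -481) = 1/19

Step 1 — x − y = 13 − (-481) = 494. Step 2 — v_19(494) = 1 (factor: 494 = (19^1 · 26); the sign does not affect v_p). Step 3 — |x − y|_19 = 19^{-1} = 1/19.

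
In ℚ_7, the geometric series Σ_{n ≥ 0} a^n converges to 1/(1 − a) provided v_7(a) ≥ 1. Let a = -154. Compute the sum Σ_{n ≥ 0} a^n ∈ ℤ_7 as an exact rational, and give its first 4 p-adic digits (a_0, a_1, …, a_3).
Σ a^n = 1/(1 − a) = 1/155;  first 4 digits = (1, 6, 4, 4)

v_7(a) = 1 ≥ 1, so the series converges in ℤ_7 to 1/(1 − a) = 1/(1 − (-154)) = 1/155. Expand this rational in ℤ_7: compute digits iteratively via d_i = x_i mod 7, x_{i+1} = (x_i − d_i)/7. The first 4 digits are (1, 6, 4, 4).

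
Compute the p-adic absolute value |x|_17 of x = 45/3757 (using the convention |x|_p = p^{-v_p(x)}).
|45/3757|_17 = 289

Step 1 — compute v_17(x) by factoring powers of 17 out of the numerator and denominator: v_17(45/3757) = -2. Step 2 — apply |x|_p = p^{-v_p(x)} = 17^{2} = 289.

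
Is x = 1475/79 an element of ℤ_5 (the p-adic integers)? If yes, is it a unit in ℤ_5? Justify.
x ∈ ℤ_5 but not a unit; v_5(x) = 2 > 0

ℤ_5 = {x ∈ ℚ_5 : v_5(x) ≥ 0} and ℤ_5^× = {x ∈ ℤ_5 : v_5(x) = 0}. Here v_5(1475/79) = v_5(num) − v_5(den) = 2; compare against these criteria.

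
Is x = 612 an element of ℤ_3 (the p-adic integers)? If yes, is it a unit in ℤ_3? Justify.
x ∈ ℤ_3 but not a unit; v_3(x) = 2 > 0

ℤ_3 = {x ∈ ℚ_3 : v_3(x) ≥ 0} and ℤ_3^× = {x ∈ ℤ_3 : v_3(x) = 0}. Here v_3(612) = v_3(num) − v_3(den) = 2; compare against these criteria.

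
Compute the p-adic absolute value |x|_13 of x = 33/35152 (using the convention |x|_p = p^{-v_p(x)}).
|33/35152|_13 = 2197

Step 1 — compute v_13(x) by factoring powers of 13 out of the numerator and denominator: v_13(33/35152) = -3. Step 2 — apply |x|_p = p^{-v_p(x)} = 13^{3} = 2197.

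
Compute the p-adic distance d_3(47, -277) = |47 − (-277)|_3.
d_3(47, -277) = 1/81

Step 1 — x − y = 47 − (-277) = 324. Step 2 — v_3(324) = 4 (factor: 324 = (3^4 · 4); the sign does not affect v_p). Step 3 — |x − y|_3 = 3^{-4} = 1/81.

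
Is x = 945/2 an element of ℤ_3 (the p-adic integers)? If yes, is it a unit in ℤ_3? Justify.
x ∈ ℤ_3 but not a unit; v_3(x) = 3 > 0

ℤ_3 = {x ∈ ℚ_3 : v_3(x) ≥ 0} and ℤ_3^× = {x ∈ ℤ_3 : v_3(x) = 0}. Here v_3(945/2) = v_3(num) − v_3(den) = 3; compare against these criteria.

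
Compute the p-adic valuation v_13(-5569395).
v_13(-5569395) = 5

v_13(n) is the largest exponent k such that 13^k divides n. Factor out: -5569395 = -13^5 · 15. (Sign doesn't affect v_p.) So v_13(-5569395) = 5.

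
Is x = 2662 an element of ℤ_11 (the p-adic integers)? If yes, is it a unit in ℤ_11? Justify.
x ∈ ℤ_11 but not a unit; v_11(x) = 3 > 0

ℤ_11 = {x ∈ ℚ_11 : v_11(x) ≥ 0} and ℤ_11^× = {x ∈ ℤ_11 : v_11(x) = 0}. Here v_11(2662) = v_11(num) − v_11(den) = 3; compare against these criteria.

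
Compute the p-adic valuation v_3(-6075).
v_3(-6075) = 5

v_3(n) is the largest exponent k such that 3^k divides n. Factor out: -6075 = -3^5 · 25. (Sign doesn't affect v_p.) So v_3(-6075) = 5.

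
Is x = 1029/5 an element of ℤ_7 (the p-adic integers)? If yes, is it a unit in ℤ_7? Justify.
x ∈ ℤ_7 but not a unit; v_7(x) = 3 > 0

ℤ_7 = {x ∈ ℚ_7 : v_7(x) ≥ 0} and ℤ_7^× = {x ∈ ℤ_7 : v_7(x) = 0}. Here v_7(1029/5) = v_7(num) − v_7(den) = 3; compare against these criteria.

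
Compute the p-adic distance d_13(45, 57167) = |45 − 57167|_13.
d_13(45, 57167) = 1/28561

Step 1 — x − y = 45 − 57167 = -57122. Step 2 — v_13(-57122) = 4 (factor: -57122 = −(13^4 · 2); the sign does not affect v_p). Step 3 — |x − y|_13 = 13^{-4} = 1/28561.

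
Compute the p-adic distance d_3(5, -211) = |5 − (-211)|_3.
d_3(5, -211) = 1/27

Step 1 — x − y = 5 − (-211) = 216. Step 2 — v_3(216) = 3 (factor: 216 = (3^3 · 8); the sign does not affect v_p). Step 3 — |x − y|_3 = 3^{-3} = 1/27.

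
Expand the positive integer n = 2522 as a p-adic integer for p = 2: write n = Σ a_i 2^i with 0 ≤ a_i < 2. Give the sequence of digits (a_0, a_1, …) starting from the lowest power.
(a_0, a_1, …) = (0, 1, 0, 1, 1, 0, 1, 1, 1, 0, 0, 1)

Repeated division by 2 gives the digits low-to-high: 2522 = 1·2^1 + 1·2^3 + 1·2^4 + 1·2^6 + 1·2^7 + 1·2^8 + 1·2^11. Digit sequence: (0, 1, 0, 1, 1, 0, 1, 1, 1, 0, 0, 1).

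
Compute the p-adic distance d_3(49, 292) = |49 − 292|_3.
d_3(49, 292) = 1/243

Step 1 — x − y = 49 − 292 = -243. Step 2 — v_3(-243) = 5 (factor: -243 = −(3^5 · 1); the sign does not affect v_p). Step 3 — |x − y|_3 = 3^{-5} = 1/243.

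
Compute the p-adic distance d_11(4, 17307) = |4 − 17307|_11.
d_11(4, 17307) = 1/1331

Step 1 — x − y = 4 − 17307 = -17303. Step 2 — v_11(-17303) = 3 (factor: -17303 = −(11^3 · 13); the sign does not affect v_p). Step 3 — |x − y|_11 = 11^{-3} = 1/1331.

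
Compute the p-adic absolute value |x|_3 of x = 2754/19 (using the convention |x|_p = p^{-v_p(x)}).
|2754/19|_3 = 1/81

Step 1 — compute v_3(x) by factoring powers of 3 out of the numerator and denominator: v_3(2754/19) = 4. Step 2 — apply |x|_p = p^{-v_p(x)} = 3^{-4} = 1/81.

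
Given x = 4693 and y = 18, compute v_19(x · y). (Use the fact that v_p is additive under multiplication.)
v_19(84474) = 2

v_p(x) = 2 (factor: 4693 = 19^2 · 13); v_p(y) = 0 (factor: 18 = 19^0 · 18). Additivity: v_p(xy) = v_p(x) + v_p(y) = 2 + 0 = 2. (Direct check: xy = 84474 = 19^2 · (234).)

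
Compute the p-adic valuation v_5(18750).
v_5(18750) = 5

v_5(n) is the largest exponent k such that 5^k divides n. Factor out: 18750 = 5^5 · 6. (Sign doesn't affect v_p.) So v_5(18750) = 5.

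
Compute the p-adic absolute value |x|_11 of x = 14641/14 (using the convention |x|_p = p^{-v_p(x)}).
|14641/14|_11 = 1/14641

Step 1 — compute v_11(x) by factoring powers of 11 out of the numerator and denominator: v_11(14641/14) = 4. Step 2 — apply |x|_p = p^{-v_p(x)} = 11^{-4} = 1/14641.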